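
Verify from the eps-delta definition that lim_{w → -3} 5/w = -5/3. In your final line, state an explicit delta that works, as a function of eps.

Let eps > 0. We seek delta > 0 such that 0 < |w + 3| < delta implies |5/w + 5/3| < eps.
|5/w + 5/3| = 5·|-3 − w|/(3·|w|) = 5|w + 3|/(3|w|).
Restrict delta ≤ 3/2. Then |w + 3| < 3/2 gives |w| > 3/2, so 3|w| > 9/2.
Then |5/w + 5/3| < 5|w + 3|/(9/2), which is < eps when |w + 3| < (9/10)eps.
Take delta = min(3/2, (9/10)eps). Then 0 < |w + 3| < delta gives both |w + 3| < 3/2 and |w + 3| < (9/10)eps, so |5/w + 5/3| < eps.

delta = min(3/2, (9/10)eps)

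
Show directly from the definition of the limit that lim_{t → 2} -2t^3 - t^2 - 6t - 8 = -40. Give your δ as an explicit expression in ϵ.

δ = min(2, ϵ/68)

Let ϵ > 0 be given. We want δ > 0 such that 0 < |t − 2| < δ implies |(-2t^3 - t^2 - 6t - 8) + 40| < ϵ.
(-2t^3 - t^2 - 6t - 8) + 40 = -2t^3 - t^2 - 6t + 32 = (t − 2)(-2t^2 - 5t - 16).
So |(-2t^3 - t^2 - 6t - 8) + 40| = |t − 2|·|-2t^2 - 5t - 16|.
Require δ ≤ 2. Then |t − 2| < 2 gives |t| < 4, and by the triangle inequality |-2t^2 - 5t - 16| ≤ 2·4^2 + 5·4 + 16 = 68.
Hence |(-2t^3 - t^2 - 6t - 8) + 40| ≤ 68|t − 2| < ϵ provided |t − 2| < ϵ/68.
Choosing δ = min(2, ϵ/68) ensures both conditions, hence |(-2t^3 - t^2 - 6t - 8) + 40| < ϵ.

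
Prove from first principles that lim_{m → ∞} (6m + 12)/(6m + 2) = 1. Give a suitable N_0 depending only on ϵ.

N_0 = (5/3)/ϵ

Suppose ϵ > 0. For m ≥ 1, |(6m + 12)/(6m + 2) − 1| = |60|/(6(6m + 2)) = 60/(6(6m + 2)).
Since 6m + 2 ≥ 6m for m ≥ 1, this is ≤ 60/(6·6m) = (5/3)/m.
So |(6m + 12)/(6m + 2) − 1| < ϵ whenever m > (5/3)/ϵ.
Take N_0 = (5/3)/ϵ. If m > N_0 then |(6m + 12)/(6m + 2) − 1| ≤ (5/3)/m < ϵ.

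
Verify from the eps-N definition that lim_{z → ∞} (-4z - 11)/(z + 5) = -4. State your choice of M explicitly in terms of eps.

M = 9/eps

Fix eps > 0. We seek M > 0 such that z > M implies |(-4z - 11)/(z + 5) + 4| < eps.
(-4z - 11)/(z + 5) + 4 = ((-4z - 11) − (-4)(z + 5)) / ((z + 5)) = 9/((z + 5)).
For z > 0 we have z + 5 > z, so |(-4z - 11)/(z + 5) + 4| = 9/((z + 5)) < 9/(z) = 9/z.
Thus |(-4z - 11)/(z + 5) + 4| < eps whenever z > 9/eps.
Take M = 9/eps. If z > M then |(-4z - 11)/(z + 5) + 4| < 9/z < eps.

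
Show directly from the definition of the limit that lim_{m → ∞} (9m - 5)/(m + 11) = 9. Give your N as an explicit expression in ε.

N = 104/ε

Let ε > 0 be given. For m ≥ 1, |(9m - 5)/(m + 11) − 9| = |-104|/((m + 11)) = 104/((m + 11)).
Since m + 11 ≥ m for m ≥ 1, this is ≤ 104/(m) = 104/m.
So |(9m - 5)/(m + 11) − 9| < ε whenever m > 104/ε.
Take N = 104/ε. If m > N then |(9m - 5)/(m + 11) − 9| ≤ 104/m < ε.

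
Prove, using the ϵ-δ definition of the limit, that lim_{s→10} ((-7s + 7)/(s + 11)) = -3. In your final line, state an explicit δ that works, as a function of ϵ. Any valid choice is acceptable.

Let ϵ > 0. We want δ > 0 with 0 < |s − 10| < δ ⇒ |(-7s + 7)/(s + 11) + 3| < ϵ.
Combining over a common denominator, (-7s + 7)/(s + 11) + 3 = [(-7s + 7)·21 − (-63)·(s + 11)] / [21·(s + 11)] = -84(s − 10) / (21(s + 11)).
So |(-7s + 7)/(s + 11) + 3| = 84|s − 10| / (21·|s + 11|).
Restrict δ ≤ 21/2. Then |s − 10| < 21/2 gives |s + 11| = |(s − 10) + 21| ≥ 21 − 21/2 = 21/2.
Hence |(-7s + 7)/(s + 11) + 3| < 84|s − 10|/(21·(21/2)) = (8/21)|s − 10|, which is < ϵ once |s − 10| < (21/8)ϵ.
Take δ = min(21/2, (21/8)ϵ). Then 0 < |s − 10| < δ forces both bounds, so |(-7s + 7)/(s + 11) + 3| < ϵ.

δ = min(21/2, (21/8)ϵ)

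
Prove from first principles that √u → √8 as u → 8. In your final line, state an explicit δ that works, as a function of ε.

Let ε > 0. We want δ > 0 such that 0 < |u − 8| < δ implies |√u − √8| < ε.
Rationalise: √u − √8 = (u − 8)/(√u + √8), so |√u − √8| = |u − 8|/(√u + √8).
Restrict δ ≤ 8 so that |u − 8| < 8 forces u > 0, and then √u + √8 > √8.
Hence |√u − √8| < |u − 8|/√8, which is < ε once |u − 8| < √8·ε.
Take δ = min(8, √8·ε). If 0 < |u − 8| < δ then u > 0 and |√u − √8| < |u − 8|/√8 < ε.

δ = min(8, √8·ε)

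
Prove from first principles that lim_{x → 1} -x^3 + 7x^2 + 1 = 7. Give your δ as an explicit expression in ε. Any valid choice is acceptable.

δ = min(2, ε/33)

Let ε > 0 be given. We want δ > 0 such that 0 < |x − 1| < δ implies |(-x^3 + 7x^2 + 1) − 7| < ε.
(-x^3 + 7x^2 + 1) − 7 = -x^3 + 7x^2 - 6 = (x − 1)(-x^2 + 6x + 6).
So |(-x^3 + 7x^2 + 1) − 7| = |x − 1|·|-x^2 + 6x + 6|.
Assume first that |x − 1| < 2, so |x| < 3. Then |-x^2 + 6x + 6| ≤ 3^2 + 6·3 + 6 = 33.
Hence |(-x^3 + 7x^2 + 1) − 7| ≤ 33|x − 1| < ε provided |x − 1| < ε/33.
Choosing δ = min(2, ε/33) ensures both conditions, hence |(-x^3 + 7x^2 + 1) − 7| < ε.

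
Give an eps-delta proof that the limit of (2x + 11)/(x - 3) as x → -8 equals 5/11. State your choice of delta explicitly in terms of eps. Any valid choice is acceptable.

Let eps > 0. We want delta > 0 with 0 < |x + 8| < delta ⇒ |(2x + 11)/(x - 3) − (5/11)| < eps.
Combining over a common denominator, (2x + 11)/(x - 3) − (5/11) = [(2x + 11)·(-11) − (-5)·(x - 3)] / [(-11)·(x - 3)] = -17(x + 8) / ((-11)(x - 3)).
So |(2x + 11)/(x - 3) − (5/11)| = 17|x + 8| / (11·|x − 3|).
Require delta ≤ 11/2, so |x − 3| ≥ |-11| − |x + 8| > 11 − 11/2 = 11/2.
Hence |(2x + 11)/(x - 3) − (5/11)| < 17|x + 8|/(11·(11/2)) = (34/121)|x + 8|, which is < eps once |x + 8| < (121/34)eps.
Take delta = min(11/2, (121/34)eps). Then 0 < |x + 8| < delta forces both bounds, so |(2x + 11)/(x - 3) − (5/11)| < eps.

delta = min(11/2, (121/34)eps)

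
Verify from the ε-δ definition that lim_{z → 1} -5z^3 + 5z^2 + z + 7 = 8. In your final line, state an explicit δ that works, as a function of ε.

Suppose ε > 0. We want δ > 0 such that 0 < |z − 1| < δ implies |(-5z^3 + 5z^2 + z + 7) − 8| < ε.
(-5z^3 + 5z^2 + z + 7) − 8 = -5z^3 + 5z^2 + z - 1 = (z − 1)(-5z^2 + 1).
So |(-5z^3 + 5z^2 + z + 7) − 8| = |z − 1|·|-5z^2 + 1|.
Assume first that |z − 1| < 1, so |z| < 2. Then |-5z^2 + 1| ≤ 5·2^2 + 1 = 21.
Hence |(-5z^3 + 5z^2 + z + 7) − 8| ≤ 21|z − 1| < ε provided |z − 1| < ε/21.
Take δ = min(1, ε/21). Then 0 < |z − 1| < δ gives both |z − 1| < 1 and |z − 1| < ε/21, so |(-5z^3 + 5z^2 + z + 7) − 8| < ε.

δ = min(1, ε/21)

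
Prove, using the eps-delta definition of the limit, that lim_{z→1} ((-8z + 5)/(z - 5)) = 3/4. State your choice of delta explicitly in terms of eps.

Let eps > 0 be given. We want delta > 0 with 0 < |z − 1| < delta ⇒ |(-8z + 5)/(z - 5) − (3/4)| < eps.
Combining over a common denominator, (-8z + 5)/(z - 5) − (3/4) = [(-8z + 5)·(-4) − (-3)·(z - 5)] / [(-4)·(z - 5)] = 35(z − 1) / ((-4)(z - 5)).
So |(-8z + 5)/(z - 5) − (3/4)| = 35|z − 1| / (4·|z − 5|).
Require delta ≤ 2, so |z − 5| ≥ |-4| − |z − 1| > 4 − 2 = 2.
Hence |(-8z + 5)/(z - 5) − (3/4)| < 35|z − 1|/(4·2) = (35/8)|z − 1|, which is < eps once |z − 1| < (8/35)eps.
Take delta = min(2, (8/35)eps). Then 0 < |z − 1| < delta forces both bounds, so |(-8z + 5)/(z - 5) − (3/4)| < eps.

delta = min(2, (8/35)eps)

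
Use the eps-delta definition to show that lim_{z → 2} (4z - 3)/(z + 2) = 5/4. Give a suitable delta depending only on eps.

delta = min(2, (8/11)eps)

Let eps > 0. We want delta > 0 with 0 < |z − 2| < delta ⇒ |(4z - 3)/(z + 2) − (5/4)| < eps.
Combining over a common denominator, (4z - 3)/(z + 2) − (5/4) = [(4z - 3)·4 − 5·(z + 2)] / [4·(z + 2)] = 11(z − 2) / (4(z + 2)).
So |(4z - 3)/(z + 2) − (5/4)| = 11|z − 2| / (4·|z + 2|).
Require delta ≤ 2, so |z + 2| ≥ |4| − |z − 2| > 4 − 2 = 2.
Hence |(4z - 3)/(z + 2) − (5/4)| < 11|z − 2|/(4·2) = (11/8)|z − 2|, which is < eps once |z − 2| < (8/11)eps.
Take delta = min(2, (8/11)eps). Then 0 < |z − 2| < delta forces both bounds, so |(4z - 3)/(z + 2) − (5/4)| < eps.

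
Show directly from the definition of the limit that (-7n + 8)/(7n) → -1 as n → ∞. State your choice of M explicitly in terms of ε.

M = (8/7)/ε

Suppose ε > 0. For n ≥ 1, |(-7n + 8)/(7n) + 1| = |56|/(7(7n)) = 56/(7(7n)).
Since 7n ≥ 7n for n ≥ 1, this is ≤ 56/(7·7n) = (8/7)/n.
So |(-7n + 8)/(7n) + 1| < ε whenever n > (8/7)/ε.
Take M = (8/7)/ε. If n > M then |(-7n + 8)/(7n) + 1| ≤ (8/7)/n < ε.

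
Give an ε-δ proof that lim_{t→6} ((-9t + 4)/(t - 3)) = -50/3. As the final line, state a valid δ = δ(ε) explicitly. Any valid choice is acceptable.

Suppose ε > 0. We want δ > 0 with 0 < |t − 6| < δ ⇒ |(-9t + 4)/(t - 3) + 50/3| < ε.
Combining over a common denominator, (-9t + 4)/(t - 3) + 50/3 = [(-9t + 4)·3 − (-50)·(t - 3)] / [3·(t - 3)] = 23(t − 6) / (3(t - 3)).
So |(-9t + 4)/(t - 3) + 50/3| = 23|t − 6| / (3·|t − 3|).
Restrict δ ≤ 3/2. Then |t − 6| < 3/2 gives |t − 3| = |(t − 6) + 3| ≥ 3 − 3/2 = 3/2.
Hence |(-9t + 4)/(t - 3) + 50/3| < 23|t − 6|/(3·(3/2)) = (46/9)|t − 6|, which is < ε once |t − 6| < (9/46)ε.
Take δ = min(3/2, (9/46)ε). Then 0 < |t − 6| < δ forces both bounds, so |(-9t + 4)/(t - 3) + 50/3| < ε.

δ = min(3/2, (9/46)ε)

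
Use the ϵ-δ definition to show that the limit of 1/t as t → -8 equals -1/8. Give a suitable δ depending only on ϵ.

δ = min(4, 32ϵ)

Let ϵ > 0. We seek δ > 0 such that 0 < |t + 8| < δ implies |1/t + 1/8| < ϵ.
|1/t + 1/8| = |-8 − t|/(8·|t|) = |t + 8|/(8|t|).
Restrict δ ≤ 4. Then |t + 8| < 4 gives |t| > 4, so 8|t| > 32.
Then |1/t + 1/8| < |t + 8|/32, which is < ϵ when |t + 8| < 32ϵ.
Take δ = min(4, 32ϵ). Then 0 < |t + 8| < δ gives both |t + 8| < 4 and |t + 8| < 32ϵ, so |1/t + 1/8| < ϵ.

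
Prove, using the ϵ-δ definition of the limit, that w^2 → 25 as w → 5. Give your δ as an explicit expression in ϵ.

δ = min(2, ϵ/12)

Fix ϵ > 0. We seek δ > 0 with 0 < |w − 5| < δ ⇒ |w^2 − 25| < ϵ.
Factor: w^2 − 25 = (w − 5)(w + 5), so |w^2 − 25| = |w − 5|·|w + 5|.
Restrict δ ≤ 2. Then |w − 5| < 2 gives |w| < 7, so by the triangle inequality |w + 5| ≤ 7 + 5 = 12.
Hence |w^2 − 25| ≤ 12|w − 5|, which is < ϵ once |w − 5| < ϵ/12.
Take δ = min(2, ϵ/12). If 0 < |w − 5| < δ then both bounds hold and |w^2 − 25| ≤ 12|w − 5| < 12·(ϵ/12) = ϵ.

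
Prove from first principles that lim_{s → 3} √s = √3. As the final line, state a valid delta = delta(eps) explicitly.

Suppose eps > 0. We want delta > 0 such that 0 < |s − 3| < delta implies |√s − √3| < eps.
Multiplying by the conjugate, |√s − √3| = |s − 3|/(√s + √3).
Restrict delta ≤ 3 so that |s − 3| < 3 forces s > 0, and then √s + √3 > √3.
Hence |√s − √3| < |s − 3|/√3, which is < eps once |s − 3| < √3·eps.
Take delta = min(3, √3·eps). If 0 < |s − 3| < delta then s > 0 and |√s − √3| < |s − 3|/√3 < eps.

delta = min(3, √3·eps)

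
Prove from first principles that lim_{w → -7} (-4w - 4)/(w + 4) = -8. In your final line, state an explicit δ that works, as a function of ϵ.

Fix ϵ > 0. We want δ > 0 with 0 < |w + 7| < δ ⇒ |(-4w - 4)/(w + 4) + 8| < ϵ.
Combining over a common denominator, (-4w - 4)/(w + 4) + 8 = [(-4w - 4)·(-3) − 24·(w + 4)] / [(-3)·(w + 4)] = -12(w + 7) / ((-3)(w + 4)).
So |(-4w - 4)/(w + 4) + 8| = 12|w + 7| / (3·|w + 4|).
Require δ ≤ 3/2, so |w + 4| ≥ |-3| − |w + 7| > 3 − 3/2 = 3/2.
Hence |(-4w - 4)/(w + 4) + 8| < 12|w + 7|/(3·(3/2)) = (8/3)|w + 7|, which is < ϵ once |w + 7| < (3/8)ϵ.
Take δ = min(3/2, (3/8)ϵ). Then 0 < |w + 7| < δ forces both bounds, so |(-4w - 4)/(w + 4) + 8| < ϵ.

δ = min(3/2, (3/8)ϵ)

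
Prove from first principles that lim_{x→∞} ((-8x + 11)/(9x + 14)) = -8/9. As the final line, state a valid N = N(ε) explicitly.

N = (211/81)/ε

Let ε > 0 be given. We seek N > 0 such that x > N implies |(-8x + 11)/(9x + 14) + 8/9| < ε.
(-8x + 11)/(9x + 14) + 8/9 = (9(-8x + 11) − (-8)(9x + 14)) / (9(9x + 14)) = 211/(9(9x + 14)).
For x > 0 we have 9x + 14 > 9x, so |(-8x + 11)/(9x + 14) + 8/9| = 211/(9(9x + 14)) < 211/(9·9x) = (211/81)/x.
Thus |(-8x + 11)/(9x + 14) + 8/9| < ε whenever x > (211/81)/ε.
Take N = (211/81)/ε. If x > N then |(-8x + 11)/(9x + 14) + 8/9| < (211/81)/x < ε.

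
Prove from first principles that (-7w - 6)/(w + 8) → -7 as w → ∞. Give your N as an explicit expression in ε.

Let ε > 0 be given. We seek N > 0 such that w > N implies |(-7w - 6)/(w + 8) + 7| < ε.
(-7w - 6)/(w + 8) + 7 = ((-7w - 6) − (-7)(w + 8)) / ((w + 8)) = 50/((w + 8)).
For w > 0 we have w + 8 > w, so |(-7w - 6)/(w + 8) + 7| = 50/((w + 8)) < 50/(w) = 50/w.
Thus |(-7w - 6)/(w + 8) + 7| < ε whenever w > 50/ε.
Take N = 50/ε. If w > N then |(-7w - 6)/(w + 8) + 7| < 50/w < ε.

N = 50/ε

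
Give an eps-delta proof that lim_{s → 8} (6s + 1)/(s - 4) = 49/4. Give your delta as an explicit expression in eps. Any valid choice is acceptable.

Suppose eps > 0. We want delta > 0 with 0 < |s − 8| < delta ⇒ |(6s + 1)/(s - 4) − (49/4)| < eps.
Combining over a common denominator, (6s + 1)/(s - 4) − (49/4) = [(6s + 1)·4 − 49·(s - 4)] / [4·(s - 4)] = -25(s − 8) / (4(s - 4)).
So |(6s + 1)/(s - 4) − (49/4)| = 25|s − 8| / (4·|s − 4|).
Restrict delta ≤ 2. Then |s − 8| < 2 gives |s − 4| = |(s − 8) + 4| ≥ 4 − 2 = 2.
Hence |(6s + 1)/(s - 4) − (49/4)| < 25|s − 8|/(4·2) = (25/8)|s − 8|, which is < eps once |s − 8| < (8/25)eps.
Take delta = min(2, (8/25)eps). Then 0 < |s − 8| < delta forces both bounds, so |(6s + 1)/(s - 4) − (49/4)| < eps.

delta = min(2, (8/25)eps)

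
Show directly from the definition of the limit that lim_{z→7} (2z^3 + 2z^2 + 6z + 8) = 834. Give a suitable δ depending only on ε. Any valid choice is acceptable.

δ = min(2, ε/424)

Fix ε > 0. We want δ > 0 such that 0 < |z − 7| < δ implies |(2z^3 + 2z^2 + 6z + 8) − 834| < ε.
(2z^3 + 2z^2 + 6z + 8) − 834 = 2z^3 + 2z^2 + 6z - 826 = (z − 7)(2z^2 + 16z + 118).
So |(2z^3 + 2z^2 + 6z + 8) − 834| = |z − 7|·|2z^2 + 16z + 118|.
Assume first that |z − 7| < 2, so |z| < 9. Then |2z^2 + 16z + 118| ≤ 2·9^2 + 16·9 + 118 = 424.
Hence |(2z^3 + 2z^2 + 6z + 8) − 834| ≤ 424|z − 7| < ε provided |z − 7| < ε/424.
Take δ = min(2, ε/424). Then 0 < |z − 7| < δ gives both |z − 7| < 2 and |z − 7| < ε/424, so |(2z^3 + 2z^2 + 6z + 8) − 834| < ε.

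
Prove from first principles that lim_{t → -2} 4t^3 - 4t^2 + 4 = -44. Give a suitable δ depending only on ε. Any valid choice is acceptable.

Let ε > 0 be given. We want δ > 0 such that 0 < |t + 2| < δ implies |(4t^3 - 4t^2 + 4) + 44| < ε.
(4t^3 - 4t^2 + 4) + 44 = 4t^3 - 4t^2 + 48 = (t + 2)(4t^2 - 12t + 24).
So |(4t^3 - 4t^2 + 4) + 44| = |t + 2|·|4t^2 - 12t + 24|.
Require δ ≤ 1. Then |t + 2| < 1 gives |t| < 3, and by the triangle inequality |4t^2 - 12t + 24| ≤ 4·3^2 + 12·3 + 24 = 96.
Hence |(4t^3 - 4t^2 + 4) + 44| ≤ 96|t + 2| < ε provided |t + 2| < ε/96.
Choosing δ = min(1, ε/96) ensures both conditions, hence |(4t^3 - 4t^2 + 4) + 44| < ε.

δ = min(1, ε/96)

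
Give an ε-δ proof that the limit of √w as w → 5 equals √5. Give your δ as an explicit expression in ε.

Suppose ε > 0. We want δ > 0 such that 0 < |w − 5| < δ implies |√w − √5| < ε.
Multiplying by the conjugate, |√w − √5| = |w − 5|/(√w + √5).
Restrict δ ≤ 5 so that |w − 5| < 5 forces w > 0, and then √w + √5 > √5.
Hence |√w − √5| < |w − 5|/√5, which is < ε once |w − 5| < √5·ε.
Take δ = min(5, √5·ε). If 0 < |w − 5| < δ then w > 0 and |√w − √5| < |w − 5|/√5 < ε.

δ = min(5, √5·ε)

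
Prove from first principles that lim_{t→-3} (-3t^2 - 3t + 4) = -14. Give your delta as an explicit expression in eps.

delta = min(1, eps/18)

Let eps > 0. We want delta > 0 such that 0 < |t + 3| < delta implies |(-3t^2 - 3t + 4) + 14| < eps.
(-3t^2 - 3t + 4) + 14 = -3t^2 - 3t + 18 = (t + 3)(-3t + 6).
So |(-3t^2 - 3t + 4) + 14| = |t + 3|·|-3t + 6|.
Assume first that |t + 3| < 1, so |t| < 4. Then |-3t + 6| ≤ 3·4 + 6 = 18.
Hence |(-3t^2 - 3t + 4) + 14| ≤ 18|t + 3| < eps provided |t + 3| < eps/18.
Take delta = min(1, eps/18). Then 0 < |t + 3| < delta gives both |t + 3| < 1 and |t + 3| < eps/18, so |(-3t^2 - 3t + 4) + 14| < eps.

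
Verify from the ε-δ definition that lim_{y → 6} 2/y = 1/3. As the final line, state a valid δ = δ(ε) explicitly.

Fix ε > 0. We seek δ > 0 such that 0 < |y − 6| < δ implies |2/y − (1/3)| < ε.
|2/y − (1/3)| = 2·|6 − y|/(6·|y|) = 2|y − 6|/(6|y|).
Restrict δ ≤ 3. Then |y − 6| < 3 gives |y| > 3, so 6|y| > 18.
Then |2/y − (1/3)| < 2|y − 6|/18, which is < ε when |y − 6| < 9ε.
Take δ = min(3, 9ε). Then 0 < |y − 6| < δ gives both |y − 6| < 3 and |y − 6| < 9ε, so |2/y − (1/3)| < ε.

δ = min(3, 9ε)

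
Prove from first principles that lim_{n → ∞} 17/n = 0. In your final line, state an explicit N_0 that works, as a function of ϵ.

Fix ϵ > 0. For n ≥ 1, |17/n − 0| = 17/(n) ≤ 17/n.
We need 17/n < ϵ, i.e. n > 17/ϵ.
Take N_0 = 17/ϵ. If n > N_0 then |17/n| ≤ 17/n < ϵ.

N_0 = 17/ϵ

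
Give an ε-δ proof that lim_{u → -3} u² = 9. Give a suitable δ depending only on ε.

δ = min(1, ε/7)

Fix ε > 0. We seek δ > 0 with 0 < |u + 3| < δ ⇒ |u² − 9| < ε.
Factor: u² − 9 = (u + 3)(u - 3), so |u² − 9| = |u + 3|·|u - 3|.
Impose δ ≤ 1 so that |u| < 4; then |u - 3| ≤ 7.
Hence |u² − 9| ≤ 7|u + 3|, which is < ε once |u + 3| < ε/7.
Take δ = min(1, ε/7). If 0 < |u + 3| < δ then both bounds hold and |u² − 9| ≤ 7|u + 3| < 7·(ε/7) = ε.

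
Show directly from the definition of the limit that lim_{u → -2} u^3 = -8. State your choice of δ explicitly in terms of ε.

δ = min(1, ε/19)

Fix ε > 0. We seek δ > 0 with 0 < |u + 2| < δ ⇒ |u^3 + 8| < ε.
Factor: u^3 + 8 = (u + 2)(u^2 - 2u + 4), so |u^3 + 8| = |u + 2|·|u^2 - 2u + 4|.
Restrict δ ≤ 1. Then |u + 2| < 1 gives |u| < 3, so by the triangle inequality |u^2 - 2u + 4| ≤ 3^2 + 2·3 + 4 = 19.
Hence |u^3 + 8| ≤ 19|u + 2|, which is < ε once |u + 2| < ε/19.
Take δ = min(1, ε/19). If 0 < |u + 2| < δ then both bounds hold and |u^3 + 8| ≤ 19|u + 2| < 19·(ε/19) = ε.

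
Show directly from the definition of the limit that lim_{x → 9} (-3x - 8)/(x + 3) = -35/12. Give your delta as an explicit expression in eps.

Suppose eps > 0. We want delta > 0 with 0 < |x − 9| < delta ⇒ |(-3x - 8)/(x + 3) + 35/12| < eps.
Combining over a common denominator, (-3x - 8)/(x + 3) + 35/12 = [(-3x - 8)·12 − (-35)·(x + 3)] / [12·(x + 3)] = -1(x − 9) / (12(x + 3)).
So |(-3x - 8)/(x + 3) + 35/12| = |x − 9| / (12·|x + 3|).
Require delta ≤ 6, so |x + 3| ≥ |12| − |x − 9| > 12 − 6 = 6.
Hence |(-3x - 8)/(x + 3) + 35/12| < |x − 9|/(12·6) = (1/72)|x − 9|, which is < eps once |x − 9| < 72eps.
Take delta = min(6, 72eps). Then 0 < |x − 9| < delta forces both bounds, so |(-3x - 8)/(x + 3) + 35/12| < eps.

delta = min(6, 72eps)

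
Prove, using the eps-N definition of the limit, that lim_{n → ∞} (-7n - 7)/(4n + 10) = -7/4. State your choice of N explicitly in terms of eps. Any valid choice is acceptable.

Let eps > 0. For n ≥ 1, |(-7n - 7)/(4n + 10) + 7/4| = |42|/(4(4n + 10)) = 42/(4(4n + 10)).
Since 4n + 10 ≥ 4n for n ≥ 1, this is ≤ 42/(4·4n) = (21/8)/n.
So |(-7n - 7)/(4n + 10) + 7/4| < eps whenever n > (21/8)/eps.
Take N = (21/8)/eps. If n > N then |(-7n - 7)/(4n + 10) + 7/4| ≤ (21/8)/n < eps.

N = (21/8)/eps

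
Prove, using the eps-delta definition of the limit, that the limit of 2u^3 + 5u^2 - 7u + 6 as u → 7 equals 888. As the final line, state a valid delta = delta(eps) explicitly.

Let eps > 0. We want delta > 0 such that 0 < |u − 7| < delta implies |(2u^3 + 5u^2 - 7u + 6) − 888| < eps.
(2u^3 + 5u^2 - 7u + 6) − 888 = 2u^3 + 5u^2 - 7u - 882 = (u − 7)(2u^2 + 19u + 126).
So |(2u^3 + 5u^2 - 7u + 6) − 888| = |u − 7|·|2u^2 + 19u + 126|.
Assume first that |u − 7| < 1, so |u| < 8. Then |2u^2 + 19u + 126| ≤ 2·8^2 + 19·8 + 126 = 406.
Hence |(2u^3 + 5u^2 - 7u + 6) − 888| ≤ 406|u − 7| < eps provided |u − 7| < eps/406.
Take delta = min(1, eps/406). Then 0 < |u − 7| < delta gives both |u − 7| < 1 and |u − 7| < eps/406, so |(2u^3 + 5u^2 - 7u + 6) − 888| < eps.

delta = min(1, eps/406)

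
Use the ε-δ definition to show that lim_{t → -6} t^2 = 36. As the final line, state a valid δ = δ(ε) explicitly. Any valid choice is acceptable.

δ = min(1, ε/13)

Let ε > 0. We seek δ > 0 with 0 < |t + 6| < δ ⇒ |t^2 − 36| < ε.
Factor: t^2 − 36 = (t + 6)(t - 6), so |t^2 − 36| = |t + 6|·|t - 6|.
Restrict δ ≤ 1. Then |t + 6| < 1 gives |t| < 7, so by the triangle inequality |t - 6| ≤ 7 + 6 = 13.
Hence |t^2 − 36| ≤ 13|t + 6|, which is < ε once |t + 6| < ε/13.
Take δ = min(1, ε/13). If 0 < |t + 6| < δ then both bounds hold and |t^2 − 36| ≤ 13|t + 6| < 13·(ε/13) = ε.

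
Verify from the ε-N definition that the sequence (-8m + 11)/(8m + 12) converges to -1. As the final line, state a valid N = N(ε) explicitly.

N = (23/8)/ε

Suppose ε > 0. For m ≥ 1, |(-8m + 11)/(8m + 12) + 1| = |184|/(8(8m + 12)) = 184/(8(8m + 12)).
Since 8m + 12 ≥ 8m for m ≥ 1, this is ≤ 184/(8·8m) = (23/8)/m.
So |(-8m + 11)/(8m + 12) + 1| < ε whenever m > (23/8)/ε.
Take N = (23/8)/ε. If m > N then |(-8m + 11)/(8m + 12) + 1| ≤ (23/8)/m < ε.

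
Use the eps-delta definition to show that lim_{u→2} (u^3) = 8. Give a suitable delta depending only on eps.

delta = min(1, eps/19)

Fix eps > 0. We seek delta > 0 with 0 < |u − 2| < delta ⇒ |u^3 − 8| < eps.
Factor: u^3 − 8 = (u − 2)(u^2 + 2u + 4), so |u^3 − 8| = |u − 2|·|u^2 + 2u + 4|.
Impose delta ≤ 1 so that |u| < 3; then |u^2 + 2u + 4| ≤ 19.
Hence |u^3 − 8| ≤ 19|u − 2|, which is < eps once |u − 2| < eps/19.
Take delta = min(1, eps/19). If 0 < |u − 2| < delta then both bounds hold and |u^3 − 8| ≤ 19|u − 2| < 19·(eps/19) = eps.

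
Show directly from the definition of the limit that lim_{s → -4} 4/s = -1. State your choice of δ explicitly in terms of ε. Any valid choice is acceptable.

Suppose ε > 0. We seek δ > 0 such that 0 < |s + 4| < δ implies |4/s + 1| < ε.
|4/s + 1| = 4·|-4 − s|/(4·|s|) = 4|s + 4|/(4|s|).
Restrict δ ≤ 2. Then |s + 4| < 2 gives |s| > 2, so 4|s| > 8.
Then |4/s + 1| < 4|s + 4|/8, which is < ε when |s + 4| < 2ε.
Take δ = min(2, 2ε). Then 0 < |s + 4| < δ gives both |s + 4| < 2 and |s + 4| < 2ε, so |4/s + 1| < ε.

δ = min(2, 2ε)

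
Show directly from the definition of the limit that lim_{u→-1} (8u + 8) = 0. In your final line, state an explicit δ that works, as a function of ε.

Suppose ε > 0. We need δ > 0 so that 0 < |u + 1| < δ implies |(8u + 8)| < ε.
Since (8u + 8) = 8(u + 1), we have |(8u + 8)| = 8|u + 1|.
Thus it suffices that |u + 1| < ε/8.
Take δ = ε/8. If 0 < |u + 1| < δ then |(8u + 8)| = 8|u + 1| < 8·(ε/8) = ε.

δ = ε/8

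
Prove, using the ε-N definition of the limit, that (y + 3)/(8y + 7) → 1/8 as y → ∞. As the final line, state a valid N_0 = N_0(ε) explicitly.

N_0 = (17/64)/ε

Let ε > 0. We seek N_0 > 0 such that y > N_0 implies |(y + 3)/(8y + 7) − (1/8)| < ε.
(y + 3)/(8y + 7) − (1/8) = (8(y + 3) − (8y + 7)) / (8(8y + 7)) = 17/(8(8y + 7)).
For y > 0 we have 8y + 7 > 8y, so |(y + 3)/(8y + 7) − (1/8)| = 17/(8(8y + 7)) < 17/(8·8y) = (17/64)/y.
Thus |(y + 3)/(8y + 7) − (1/8)| < ε whenever y > (17/64)/ε.
Take N_0 = (17/64)/ε. If y > N_0 then |(y + 3)/(8y + 7) − (1/8)| < (17/64)/y < ε.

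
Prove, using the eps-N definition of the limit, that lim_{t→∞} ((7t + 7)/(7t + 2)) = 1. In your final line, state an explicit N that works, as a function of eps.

Let eps > 0. We seek N > 0 such that t > N implies |(7t + 7)/(7t + 2) − 1| < eps.
(7t + 7)/(7t + 2) − 1 = (7(7t + 7) − 7(7t + 2)) / (7(7t + 2)) = 35/(7(7t + 2)).
For t > 0 we have 7t + 2 > 7t, so |(7t + 7)/(7t + 2) − 1| = 35/(7(7t + 2)) < 35/(7·7t) = (5/7)/t.
Thus |(7t + 7)/(7t + 2) − 1| < eps whenever t > (5/7)/eps.
Take N = (5/7)/eps. If t > N then |(7t + 7)/(7t + 2) − 1| < (5/7)/t < eps.

N = (5/7)/eps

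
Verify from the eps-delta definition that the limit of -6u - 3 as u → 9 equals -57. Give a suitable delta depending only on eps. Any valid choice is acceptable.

delta = eps/6

Let eps > 0 be given. We need delta > 0 so that 0 < |u − 9| < delta implies |(-6u - 3) + 57| < eps.
|(-6u - 3) + 57| = |-6u + 54| = 6|u − 9|.
So 6|u − 9| < eps exactly when |u − 9| < eps/6.
Take delta = eps/6. If 0 < |u − 9| < delta then |(-6u - 3) + 57| = 6|u − 9| < 6·(eps/6) = eps.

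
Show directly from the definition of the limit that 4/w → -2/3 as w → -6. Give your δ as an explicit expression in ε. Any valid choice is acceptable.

δ = min(3, (9/2)ε)

Let ε > 0. We seek δ > 0 such that 0 < |w + 6| < δ implies |4/w + 2/3| < ε.
|4/w + 2/3| = 4·|-6 − w|/(6·|w|) = 4|w + 6|/(6|w|).
Require δ ≤ 3 so that |w| > 6 − 3 = 3, hence 6|w| > 18.
Then |4/w + 2/3| < 4|w + 6|/18, which is < ε when |w + 6| < (9/2)ε.
Take δ = min(3, (9/2)ε). Then 0 < |w + 6| < δ gives both |w + 6| < 3 and |w + 6| < (9/2)ε, so |4/w + 2/3| < ε.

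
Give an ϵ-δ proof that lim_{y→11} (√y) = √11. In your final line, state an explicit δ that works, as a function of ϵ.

δ = min(11, √11·ϵ)

Suppose ϵ > 0. We want δ > 0 such that 0 < |y − 11| < δ implies |√y − √11| < ϵ.
Rationalise: √y − √11 = (y − 11)/(√y + √11), so |√y − √11| = |y − 11|/(√y + √11).
Restrict δ ≤ 11 so that |y − 11| < 11 forces y > 0, and then √y + √11 > √11.
Hence |√y − √11| < |y − 11|/√11, which is < ϵ once |y − 11| < √11·ϵ.
Take δ = min(11, √11·ϵ). If 0 < |y − 11| < δ then y > 0 and |√y − √11| < |y − 11|/√11 < ϵ.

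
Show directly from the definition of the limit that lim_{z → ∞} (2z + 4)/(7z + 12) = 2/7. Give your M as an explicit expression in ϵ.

M = (4/49)/ϵ

Let ϵ > 0. We seek M > 0 such that z > M implies |(2z + 4)/(7z + 12) − (2/7)| < ϵ.
(2z + 4)/(7z + 12) − (2/7) = (7(2z + 4) − 2(7z + 12)) / (7(7z + 12)) = 4/(7(7z + 12)).
For z > 0 we have 7z + 12 > 7z, so |(2z + 4)/(7z + 12) − (2/7)| = 4/(7(7z + 12)) < 4/(7·7z) = (4/49)/z.
Thus |(2z + 4)/(7z + 12) − (2/7)| < ϵ whenever z > (4/49)/ϵ.
Take M = (4/49)/ϵ. If z > M then |(2z + 4)/(7z + 12) − (2/7)| < (4/49)/z < ϵ.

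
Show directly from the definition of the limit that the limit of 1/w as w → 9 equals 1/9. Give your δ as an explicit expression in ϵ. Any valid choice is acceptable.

Fix ϵ > 0. We seek δ > 0 such that 0 < |w − 9| < δ implies |1/w − (1/9)| < ϵ.
|1/w − (1/9)| = |9 − w|/(9·|w|) = |w − 9|/(9|w|).
Restrict δ ≤ 9/2. Then |w − 9| < 9/2 gives |w| > 9/2, so 9|w| > 81/2.
Then |1/w − (1/9)| < |w − 9|/(81/2), which is < ϵ when |w − 9| < (81/2)ϵ.
Take δ = min(9/2, (81/2)ϵ). Then 0 < |w − 9| < δ gives both |w − 9| < 9/2 and |w − 9| < (81/2)ϵ, so |1/w − (1/9)| < ϵ.

δ = min(9/2, (81/2)ϵ)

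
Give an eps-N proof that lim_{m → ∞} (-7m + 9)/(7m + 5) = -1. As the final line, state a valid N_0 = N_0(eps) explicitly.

Let eps > 0. For m ≥ 1, |(-7m + 9)/(7m + 5) + 1| = |98|/(7(7m + 5)) = 98/(7(7m + 5)).
Since 7m + 5 ≥ 7m for m ≥ 1, this is ≤ 98/(7·7m) = 2/m.
So |(-7m + 9)/(7m + 5) + 1| < eps whenever m > 2/eps.
Take N_0 = 2/eps. If m > N_0 then |(-7m + 9)/(7m + 5) + 1| ≤ 2/m < eps.

N_0 = 2/eps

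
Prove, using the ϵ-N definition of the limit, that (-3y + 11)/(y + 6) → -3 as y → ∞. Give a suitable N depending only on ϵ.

N = 29/ϵ

Let ϵ > 0 be given. We seek N > 0 such that y > N implies |(-3y + 11)/(y + 6) + 3| < ϵ.
(-3y + 11)/(y + 6) + 3 = ((-3y + 11) − (-3)(y + 6)) / ((y + 6)) = 29/((y + 6)).
For y > 0 we have y + 6 > y, so |(-3y + 11)/(y + 6) + 3| = 29/((y + 6)) < 29/(y) = 29/y.
Thus |(-3y + 11)/(y + 6) + 3| < ϵ whenever y > 29/ϵ.
Take N = 29/ϵ. If y > N then |(-3y + 11)/(y + 6) + 3| < 29/y < ϵ.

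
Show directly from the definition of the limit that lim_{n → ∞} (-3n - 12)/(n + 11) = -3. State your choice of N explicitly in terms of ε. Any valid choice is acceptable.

Let ε > 0 be given. For n ≥ 1, |(-3n - 12)/(n + 11) + 3| = |21|/((n + 11)) = 21/((n + 11)).
Since n + 11 ≥ n for n ≥ 1, this is ≤ 21/(n) = 21/n.
So |(-3n - 12)/(n + 11) + 3| < ε whenever n > 21/ε.
Take N = 21/ε. If n > N then |(-3n - 12)/(n + 11) + 3| ≤ 21/n < ε.

N = 21/ε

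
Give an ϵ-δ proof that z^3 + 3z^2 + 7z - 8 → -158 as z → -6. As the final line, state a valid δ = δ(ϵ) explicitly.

Let ϵ > 0 be given. We want δ > 0 such that 0 < |z + 6| < δ implies |(z^3 + 3z^2 + 7z - 8) + 158| < ϵ.
(z^3 + 3z^2 + 7z - 8) + 158 = z^3 + 3z^2 + 7z + 150 = (z + 6)(z^2 - 3z + 25).
So |(z^3 + 3z^2 + 7z - 8) + 158| = |z + 6|·|z^2 - 3z + 25|.
Require δ ≤ 2. Then |z + 6| < 2 gives |z| < 8, and by the triangle inequality |z^2 - 3z + 25| ≤ 8^2 + 3·8 + 25 = 113.
Hence |(z^3 + 3z^2 + 7z - 8) + 158| ≤ 113|z + 6| < ϵ provided |z + 6| < ϵ/113.
Choosing δ = min(2, ϵ/113) ensures both conditions, hence |(z^3 + 3z^2 + 7z - 8) + 158| < ϵ.

δ = min(2, ϵ/113)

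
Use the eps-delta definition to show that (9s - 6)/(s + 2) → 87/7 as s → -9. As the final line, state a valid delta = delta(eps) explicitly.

delta = min(7/2, (49/48)eps)

Fix eps > 0. We want delta > 0 with 0 < |s + 9| < delta ⇒ |(9s - 6)/(s + 2) − (87/7)| < eps.
Combining over a common denominator, (9s - 6)/(s + 2) − (87/7) = [(9s - 6)·(-7) − (-87)·(s + 2)] / [(-7)·(s + 2)] = 24(s + 9) / ((-7)(s + 2)).
So |(9s - 6)/(s + 2) − (87/7)| = 24|s + 9| / (7·|s + 2|).
Restrict delta ≤ 7/2. Then |s + 9| < 7/2 gives |s + 2| = |(s + 9) + (-7)| ≥ 7 − 7/2 = 7/2.
Hence |(9s - 6)/(s + 2) − (87/7)| < 24|s + 9|/(7·(7/2)) = (48/49)|s + 9|, which is < eps once |s + 9| < (49/48)eps.
Take delta = min(7/2, (49/48)eps). Then 0 < |s + 9| < delta forces both bounds, so |(9s - 6)/(s + 2) − (87/7)| < eps.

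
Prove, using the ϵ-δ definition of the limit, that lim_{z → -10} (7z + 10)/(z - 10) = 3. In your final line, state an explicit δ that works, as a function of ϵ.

Let ϵ > 0. We want δ > 0 with 0 < |z + 10| < δ ⇒ |(7z + 10)/(z - 10) − 3| < ϵ.
Combining over a common denominator, (7z + 10)/(z - 10) − 3 = [(7z + 10)·(-20) − (-60)·(z - 10)] / [(-20)·(z - 10)] = -80(z + 10) / ((-20)(z - 10)).
So |(7z + 10)/(z - 10) − 3| = 80|z + 10| / (20·|z − 10|).
Require δ ≤ 10, so |z − 10| ≥ |-20| − |z + 10| > 20 − 10 = 10.
Hence |(7z + 10)/(z - 10) − 3| < 80|z + 10|/(20·10) = (2/5)|z + 10|, which is < ϵ once |z + 10| < (5/2)ϵ.
Take δ = min(10, (5/2)ϵ). Then 0 < |z + 10| < δ forces both bounds, so |(7z + 10)/(z - 10) − 3| < ϵ.

δ = min(10, (5/2)ϵ)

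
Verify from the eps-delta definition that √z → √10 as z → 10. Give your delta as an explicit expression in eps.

delta = min(10, √10·eps)

Suppose eps > 0. We want delta > 0 such that 0 < |z − 10| < delta implies |√z − √10| < eps.
Multiplying by the conjugate, |√z − √10| = |z − 10|/(√z + √10).
Restrict delta ≤ 10 so that |z − 10| < 10 forces z > 0, and then √z + √10 > √10.
Hence |√z − √10| < |z − 10|/√10, which is < eps once |z − 10| < √10·eps.
Take delta = min(10, √10·eps). If 0 < |z − 10| < delta then z > 0 and |√z − √10| < |z − 10|/√10 < eps.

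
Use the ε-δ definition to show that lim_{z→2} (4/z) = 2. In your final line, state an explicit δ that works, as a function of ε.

Fix ε > 0. We seek δ > 0 such that 0 < |z − 2| < δ implies |4/z − 2| < ε.
|4/z − 2| = 4·|2 − z|/(2·|z|) = 4|z − 2|/(2|z|).
Require δ ≤ 1 so that |z| > 2 − 1 = 1, hence 2|z| > 2.
Then |4/z − 2| < 4|z − 2|/2, which is < ε when |z − 2| < (1/2)ε.
Take δ = min(1, (1/2)ε). Then 0 < |z − 2| < δ gives both |z − 2| < 1 and |z − 2| < (1/2)ε, so |4/z − 2| < ε.

δ = min(1, (1/2)ε)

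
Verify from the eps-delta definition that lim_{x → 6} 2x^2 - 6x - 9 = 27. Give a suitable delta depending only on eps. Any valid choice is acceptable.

delta = min(1, eps/20)

Let eps > 0 be given. We want delta > 0 such that 0 < |x − 6| < delta implies |(2x^2 - 6x - 9) − 27| < eps.
(2x^2 - 6x - 9) − 27 = 2x^2 - 6x - 36 = (x − 6)(2x + 6).
So |(2x^2 - 6x - 9) − 27| = |x − 6|·|2x + 6|.
Assume first that |x − 6| < 1, so |x| < 7. Then |2x + 6| ≤ 2·7 + 6 = 20.
Hence |(2x^2 - 6x - 9) − 27| ≤ 20|x − 6| < eps provided |x − 6| < eps/20.
Take delta = min(1, eps/20). Then 0 < |x − 6| < delta gives both |x − 6| < 1 and |x − 6| < eps/20, so |(2x^2 - 6x - 9) − 27| < eps.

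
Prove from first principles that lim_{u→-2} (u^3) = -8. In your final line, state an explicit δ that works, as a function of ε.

δ = min(2, ε/28)

Suppose ε > 0. We seek δ > 0 with 0 < |u + 2| < δ ⇒ |u^3 + 8| < ε.
Factor: u^3 + 8 = (u + 2)(u^2 - 2u + 4), so |u^3 + 8| = |u + 2|·|u^2 - 2u + 4|.
Restrict δ ≤ 2. Then |u + 2| < 2 gives |u| < 4, so by the triangle inequality |u^2 - 2u + 4| ≤ 4^2 + 2·4 + 4 = 28.
Hence |u^3 + 8| ≤ 28|u + 2|, which is < ε once |u + 2| < ε/28.
Take δ = min(2, ε/28). If 0 < |u + 2| < δ then both bounds hold and |u^3 + 8| ≤ 28|u + 2| < 28·(ε/28) = ε.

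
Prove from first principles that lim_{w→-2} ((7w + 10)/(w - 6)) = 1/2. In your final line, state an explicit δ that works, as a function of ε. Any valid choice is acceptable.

Fix ε > 0. We want δ > 0 with 0 < |w + 2| < δ ⇒ |(7w + 10)/(w - 6) − (1/2)| < ε.
Combining over a common denominator, (7w + 10)/(w - 6) − (1/2) = [(7w + 10)·(-8) − (-4)·(w - 6)] / [(-8)·(w - 6)] = -52(w + 2) / ((-8)(w - 6)).
So |(7w + 10)/(w - 6) − (1/2)| = 52|w + 2| / (8·|w − 6|).
Require δ ≤ 4, so |w − 6| ≥ |-8| − |w + 2| > 8 − 4 = 4.
Hence |(7w + 10)/(w - 6) − (1/2)| < 52|w + 2|/(8·4) = (13/8)|w + 2|, which is < ε once |w + 2| < (8/13)ε.
Take δ = min(4, (8/13)ε). Then 0 < |w + 2| < δ forces both bounds, so |(7w + 10)/(w - 6) − (1/2)| < ε.

δ = min(4, (8/13)ε)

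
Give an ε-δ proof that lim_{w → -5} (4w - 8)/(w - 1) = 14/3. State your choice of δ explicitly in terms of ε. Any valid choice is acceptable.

δ = min(3, (9/2)ε)

Let ε > 0 be given. We want δ > 0 with 0 < |w + 5| < δ ⇒ |(4w - 8)/(w - 1) − (14/3)| < ε.
Combining over a common denominator, (4w - 8)/(w - 1) − (14/3) = [(4w - 8)·(-6) − (-28)·(w - 1)] / [(-6)·(w - 1)] = 4(w + 5) / ((-6)(w - 1)).
So |(4w - 8)/(w - 1) − (14/3)| = 4|w + 5| / (6·|w − 1|).
Require δ ≤ 3, so |w − 1| ≥ |-6| − |w + 5| > 6 − 3 = 3.
Hence |(4w - 8)/(w - 1) − (14/3)| < 4|w + 5|/(6·3) = (2/9)|w + 5|, which is < ε once |w + 5| < (9/2)ε.
Take δ = min(3, (9/2)ε). Then 0 < |w + 5| < δ forces both bounds, so |(4w - 8)/(w - 1) − (14/3)| < ε.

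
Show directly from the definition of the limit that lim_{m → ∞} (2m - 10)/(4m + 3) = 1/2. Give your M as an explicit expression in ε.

M = (23/8)/ε

Suppose ε > 0. For m ≥ 1, |(2m - 10)/(4m + 3) − (1/2)| = |-46|/(4(4m + 3)) = 46/(4(4m + 3)).
Since 4m + 3 ≥ 4m for m ≥ 1, this is ≤ 46/(4·4m) = (23/8)/m.
So |(2m - 10)/(4m + 3) − (1/2)| < ε whenever m > (23/8)/ε.
Take M = (23/8)/ε. If m > M then |(2m - 10)/(4m + 3) − (1/2)| ≤ (23/8)/m < ε.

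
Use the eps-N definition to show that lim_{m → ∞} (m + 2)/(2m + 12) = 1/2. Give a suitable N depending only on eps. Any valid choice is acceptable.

Suppose eps > 0. For m ≥ 1, |(m + 2)/(2m + 12) − (1/2)| = |-8|/(2(2m + 12)) = 8/(2(2m + 12)).
Since 2m + 12 ≥ 2m for m ≥ 1, this is ≤ 8/(2·2m) = 2/m.
So |(m + 2)/(2m + 12) − (1/2)| < eps whenever m > 2/eps.
Take N = 2/eps. If m > N then |(m + 2)/(2m + 12) − (1/2)| ≤ 2/m < eps.

N = 2/eps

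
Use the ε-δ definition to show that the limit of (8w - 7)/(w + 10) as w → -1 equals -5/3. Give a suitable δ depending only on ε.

Let ε > 0 be given. We want δ > 0 with 0 < |w + 1| < δ ⇒ |(8w - 7)/(w + 10) + 5/3| < ε.
Combining over a common denominator, (8w - 7)/(w + 10) + 5/3 = [(8w - 7)·9 − (-15)·(w + 10)] / [9·(w + 10)] = 87(w + 1) / (9(w + 10)).
So |(8w - 7)/(w + 10) + 5/3| = 87|w + 1| / (9·|w + 10|).
Require δ ≤ 9/2, so |w + 10| ≥ |9| − |w + 1| > 9 − 9/2 = 9/2.
Hence |(8w - 7)/(w + 10) + 5/3| < 87|w + 1|/(9·(9/2)) = (58/27)|w + 1|, which is < ε once |w + 1| < (27/58)ε.
Take δ = min(9/2, (27/58)ε). Then 0 < |w + 1| < δ forces both bounds, so |(8w - 7)/(w + 10) + 5/3| < ε.

δ = min(9/2, (27/58)ε)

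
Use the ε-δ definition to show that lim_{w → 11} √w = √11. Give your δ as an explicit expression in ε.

δ = min(11, √11·ε)

Let ε > 0. We want δ > 0 such that 0 < |w − 11| < δ implies |√w − √11| < ε.
Multiplying by the conjugate, |√w − √11| = |w − 11|/(√w + √11).
Restrict δ ≤ 11 so that |w − 11| < 11 forces w > 0, and then √w + √11 > √11.
Hence |√w − √11| < |w − 11|/√11, which is < ε once |w − 11| < √11·ε.
Take δ = min(11, √11·ε). If 0 < |w − 11| < δ then w > 0 and |√w − √11| < |w − 11|/√11 < ε.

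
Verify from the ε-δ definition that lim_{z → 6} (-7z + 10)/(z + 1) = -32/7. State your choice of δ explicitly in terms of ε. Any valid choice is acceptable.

δ = min(7/2, (49/34)ε)

Suppose ε > 0. We want δ > 0 with 0 < |z − 6| < δ ⇒ |(-7z + 10)/(z + 1) + 32/7| < ε.
Combining over a common denominator, (-7z + 10)/(z + 1) + 32/7 = [(-7z + 10)·7 − (-32)·(z + 1)] / [7·(z + 1)] = -17(z − 6) / (7(z + 1)).
So |(-7z + 10)/(z + 1) + 32/7| = 17|z − 6| / (7·|z + 1|).
Require δ ≤ 7/2, so |z + 1| ≥ |7| − |z − 6| > 7 − 7/2 = 7/2.
Hence |(-7z + 10)/(z + 1) + 32/7| < 17|z − 6|/(7·(7/2)) = (34/49)|z − 6|, which is < ε once |z − 6| < (49/34)ε.
Take δ = min(7/2, (49/34)ε). Then 0 < |z − 6| < δ forces both bounds, so |(-7z + 10)/(z + 1) + 32/7| < ε.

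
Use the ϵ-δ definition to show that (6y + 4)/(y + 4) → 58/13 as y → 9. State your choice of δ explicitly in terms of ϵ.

δ = min(13/2, (169/40)ϵ)

Suppose ϵ > 0. We want δ > 0 with 0 < |y − 9| < δ ⇒ |(6y + 4)/(y + 4) − (58/13)| < ϵ.
Combining over a common denominator, (6y + 4)/(y + 4) − (58/13) = [(6y + 4)·13 − 58·(y + 4)] / [13·(y + 4)] = 20(y − 9) / (13(y + 4)).
So |(6y + 4)/(y + 4) − (58/13)| = 20|y − 9| / (13·|y + 4|).
Require δ ≤ 13/2, so |y + 4| ≥ |13| − |y − 9| > 13 − 13/2 = 13/2.
Hence |(6y + 4)/(y + 4) − (58/13)| < 20|y − 9|/(13·(13/2)) = (40/169)|y − 9|, which is < ϵ once |y − 9| < (169/40)ϵ.
Take δ = min(13/2, (169/40)ϵ). Then 0 < |y − 9| < δ forces both bounds, so |(6y + 4)/(y + 4) − (58/13)| < ϵ.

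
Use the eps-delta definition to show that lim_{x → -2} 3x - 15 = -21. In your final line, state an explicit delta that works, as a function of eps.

delta = eps/3

Let eps > 0 be given. We need delta > 0 so that 0 < |x + 2| < delta implies |(3x - 15) + 21| < eps.
|(3x - 15) + 21| = |3x + 6| = 3|x + 2|.
Thus it suffices that |x + 2| < eps/3.
Take delta = eps/3. If 0 < |x + 2| < delta then |(3x - 15) + 21| = 3|x + 2| < 3·(eps/3) = eps.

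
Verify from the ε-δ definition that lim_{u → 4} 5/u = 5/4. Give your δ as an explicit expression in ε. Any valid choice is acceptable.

Fix ε > 0. We seek δ > 0 such that 0 < |u − 4| < δ implies |5/u − (5/4)| < ε.
|5/u − (5/4)| = 5·|4 − u|/(4·|u|) = 5|u − 4|/(4|u|).
Restrict δ ≤ 2. Then |u − 4| < 2 gives |u| > 2, so 4|u| > 8.
Then |5/u − (5/4)| < 5|u − 4|/8, which is < ε when |u − 4| < (8/5)ε.
Take δ = min(2, (8/5)ε). Then 0 < |u − 4| < δ gives both |u − 4| < 2 and |u − 4| < (8/5)ε, so |5/u − (5/4)| < ε.

δ = min(2, (8/5)ε)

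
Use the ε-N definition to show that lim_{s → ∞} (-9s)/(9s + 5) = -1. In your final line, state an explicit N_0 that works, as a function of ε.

Let ε > 0. We seek N_0 > 0 such that s > N_0 implies |(-9s)/(9s + 5) + 1| < ε.
(-9s)/(9s + 5) + 1 = (9(-9s) − (-9)(9s + 5)) / (9(9s + 5)) = 45/(9(9s + 5)).
For s > 0 we have 9s + 5 > 9s, so |(-9s)/(9s + 5) + 1| = 45/(9(9s + 5)) < 45/(9·9s) = (5/9)/s.
Thus |(-9s)/(9s + 5) + 1| < ε whenever s > (5/9)/ε.
Take N_0 = (5/9)/ε. If s > N_0 then |(-9s)/(9s + 5) + 1| < (5/9)/s < ε.

N_0 = (5/9)/ε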